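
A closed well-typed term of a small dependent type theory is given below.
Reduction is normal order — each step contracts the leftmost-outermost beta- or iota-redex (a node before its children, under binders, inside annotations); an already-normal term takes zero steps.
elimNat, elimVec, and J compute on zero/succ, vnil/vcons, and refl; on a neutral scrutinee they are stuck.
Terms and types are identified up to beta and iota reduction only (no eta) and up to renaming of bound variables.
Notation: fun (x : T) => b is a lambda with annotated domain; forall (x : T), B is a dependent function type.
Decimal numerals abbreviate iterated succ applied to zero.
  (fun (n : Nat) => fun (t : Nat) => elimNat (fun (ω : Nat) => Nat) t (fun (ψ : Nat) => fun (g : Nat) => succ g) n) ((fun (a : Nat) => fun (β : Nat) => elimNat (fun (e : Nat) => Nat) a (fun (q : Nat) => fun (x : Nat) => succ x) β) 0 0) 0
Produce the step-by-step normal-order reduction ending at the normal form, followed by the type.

normal-order reduction:
  (fun (n : Nat) => fun (t : Nat) => elimNat (fun (ω : Nat) => Nat) t (fun (ψ : Nat) => fun (g : Nat) => succ g) n) ((fun (a : Nat) => fun (β : Nat) => elimNat (fun (e : Nat) => Nat) a (fun (q : Nat) => fun (x : Nat) => succ x) β) 0 0) 0
  ~> (fun (n : Nat) => elimNat (fun (t : Nat) => Nat) n (fun (ω : Nat) => fun (ψ : Nat) => succ ψ) ((fun (g : Nat) => fun (a : Nat) => elimNat (fun (β : Nat) => Nat) g (fun (e : Nat) => fun (q : Nat) => succ q) a) 0 0)) 0
  ~> elimNat (fun (n : Nat) => Nat) 0 (fun (t : Nat) => fun (ω : Nat) => succ ω) ((fun (ψ : Nat) => fun (g : Nat) => elimNat (fun (a : Nat) => Nat) ψ (fun (β : Nat) => fun (e : Nat) => succ e) g) 0 0)
  ~> elimNat (fun (n : Nat) => Nat) 0 (fun (t : Nat) => fun (ω : Nat) => succ ω) ((fun (ψ : Nat) => elimNat (fun (g : Nat) => Nat) 0 (fun (a : Nat) => fun (β : Nat) => succ β) ψ) 0)
  ~> elimNat (fun (n : Nat) => Nat) 0 (fun (t : Nat) => fun (ω : Nat) => succ ω) (elimNat (fun (ψ : Nat) => Nat) 0 (fun (g : Nat) => fun (a : Nat) => succ a) 0)
  ~> elimNat (fun (n : Nat) => Nat) 0 (fun (t : Nat) => fun (ω : Nat) => succ ω) 0
  ~> 0
the term's type:
  Nat


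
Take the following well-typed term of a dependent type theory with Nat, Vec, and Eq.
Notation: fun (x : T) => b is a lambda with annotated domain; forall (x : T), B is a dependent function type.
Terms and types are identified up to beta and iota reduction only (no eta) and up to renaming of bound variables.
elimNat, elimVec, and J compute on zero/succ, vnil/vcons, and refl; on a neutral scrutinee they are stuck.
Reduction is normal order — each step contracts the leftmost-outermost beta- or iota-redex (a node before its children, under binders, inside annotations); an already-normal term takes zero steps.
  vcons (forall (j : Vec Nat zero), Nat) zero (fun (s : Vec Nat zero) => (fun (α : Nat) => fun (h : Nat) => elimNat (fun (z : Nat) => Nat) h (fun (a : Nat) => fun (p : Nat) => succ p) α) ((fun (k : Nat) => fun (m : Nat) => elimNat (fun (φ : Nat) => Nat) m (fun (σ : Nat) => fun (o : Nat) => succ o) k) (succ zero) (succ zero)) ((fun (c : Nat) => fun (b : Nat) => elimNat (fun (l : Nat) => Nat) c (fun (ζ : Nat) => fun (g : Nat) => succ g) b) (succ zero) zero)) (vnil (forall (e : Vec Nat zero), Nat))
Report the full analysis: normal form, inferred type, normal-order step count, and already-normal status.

reduced normal form:
  vcons (forall (j : Vec Nat zero), Nat) zero (fun (s : Vec Nat zero) => succ (succ (succ zero))) (vnil (forall (α : Vec Nat zero), Nat))
inferred type:
  Vec (forall (j : Vec Nat zero), Nat) (succ zero)
steps to reach normal form (normal order): 18
started in normal form: no
first contracted redex: a beta-redex


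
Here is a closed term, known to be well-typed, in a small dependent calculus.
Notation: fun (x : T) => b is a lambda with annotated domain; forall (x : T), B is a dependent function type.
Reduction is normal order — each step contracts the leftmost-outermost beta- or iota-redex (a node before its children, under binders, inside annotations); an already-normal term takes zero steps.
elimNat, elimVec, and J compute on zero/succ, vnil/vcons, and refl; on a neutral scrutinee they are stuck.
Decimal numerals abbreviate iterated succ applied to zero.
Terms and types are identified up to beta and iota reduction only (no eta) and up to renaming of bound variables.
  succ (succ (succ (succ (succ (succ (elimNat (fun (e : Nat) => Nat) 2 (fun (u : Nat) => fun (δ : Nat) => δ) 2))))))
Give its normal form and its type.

reduced normal form:
  8
inferred type:
  Nat


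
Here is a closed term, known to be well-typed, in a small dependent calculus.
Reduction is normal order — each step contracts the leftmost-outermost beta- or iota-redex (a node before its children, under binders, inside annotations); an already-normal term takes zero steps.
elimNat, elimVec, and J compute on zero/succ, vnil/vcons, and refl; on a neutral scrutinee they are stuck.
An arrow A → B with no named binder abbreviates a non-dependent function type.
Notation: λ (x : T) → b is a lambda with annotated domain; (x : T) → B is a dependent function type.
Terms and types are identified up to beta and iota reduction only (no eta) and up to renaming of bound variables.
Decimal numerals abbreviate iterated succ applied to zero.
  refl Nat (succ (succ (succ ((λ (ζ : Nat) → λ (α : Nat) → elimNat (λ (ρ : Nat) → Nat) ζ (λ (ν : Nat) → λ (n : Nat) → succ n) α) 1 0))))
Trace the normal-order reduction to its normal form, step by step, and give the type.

reduction (normal order):
  refl Nat (succ (succ (succ ((λ (ζ : Nat) → λ (α : Nat) → elimNat (λ (ρ : Nat) → Nat) ζ (λ (ν : Nat) → λ (n : Nat) → succ n) α) 1 0))))
  ~> refl Nat (succ (succ (succ ((λ (ζ : Nat) → elimNat (λ (α : Nat) → Nat) 1 (λ (ρ : Nat) → λ (ν : Nat) → succ ν) ζ) 0))))
  ~> refl Nat (succ (succ (succ (elimNat (λ (ζ : Nat) → Nat) 1 (λ (α : Nat) → λ (ρ : Nat) → succ ρ) 0))))
  ~> refl Nat 4
inferred type:
  Eq Nat 4 4


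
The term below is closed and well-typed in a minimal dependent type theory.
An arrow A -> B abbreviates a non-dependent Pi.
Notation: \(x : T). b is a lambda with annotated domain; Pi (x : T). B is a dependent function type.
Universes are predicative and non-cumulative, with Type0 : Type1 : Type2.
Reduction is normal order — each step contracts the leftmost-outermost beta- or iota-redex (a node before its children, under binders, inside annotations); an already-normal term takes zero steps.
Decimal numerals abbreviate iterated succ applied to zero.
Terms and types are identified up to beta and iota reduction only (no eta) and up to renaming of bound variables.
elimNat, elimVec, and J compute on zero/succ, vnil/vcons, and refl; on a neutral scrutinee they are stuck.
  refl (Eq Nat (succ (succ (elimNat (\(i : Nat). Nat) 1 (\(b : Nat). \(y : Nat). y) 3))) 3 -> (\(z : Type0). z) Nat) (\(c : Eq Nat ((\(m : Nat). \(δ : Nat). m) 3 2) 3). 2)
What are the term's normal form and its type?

normal form:
  refl (Eq Nat 3 3 -> Nat) (\(i : Eq Nat 3 3). 2)
the term's type:
  Eq (Eq Nat 3 3 -> Nat) (\(i : Eq Nat 3 3). 2) (\(b : Eq Nat 3 3). 2)


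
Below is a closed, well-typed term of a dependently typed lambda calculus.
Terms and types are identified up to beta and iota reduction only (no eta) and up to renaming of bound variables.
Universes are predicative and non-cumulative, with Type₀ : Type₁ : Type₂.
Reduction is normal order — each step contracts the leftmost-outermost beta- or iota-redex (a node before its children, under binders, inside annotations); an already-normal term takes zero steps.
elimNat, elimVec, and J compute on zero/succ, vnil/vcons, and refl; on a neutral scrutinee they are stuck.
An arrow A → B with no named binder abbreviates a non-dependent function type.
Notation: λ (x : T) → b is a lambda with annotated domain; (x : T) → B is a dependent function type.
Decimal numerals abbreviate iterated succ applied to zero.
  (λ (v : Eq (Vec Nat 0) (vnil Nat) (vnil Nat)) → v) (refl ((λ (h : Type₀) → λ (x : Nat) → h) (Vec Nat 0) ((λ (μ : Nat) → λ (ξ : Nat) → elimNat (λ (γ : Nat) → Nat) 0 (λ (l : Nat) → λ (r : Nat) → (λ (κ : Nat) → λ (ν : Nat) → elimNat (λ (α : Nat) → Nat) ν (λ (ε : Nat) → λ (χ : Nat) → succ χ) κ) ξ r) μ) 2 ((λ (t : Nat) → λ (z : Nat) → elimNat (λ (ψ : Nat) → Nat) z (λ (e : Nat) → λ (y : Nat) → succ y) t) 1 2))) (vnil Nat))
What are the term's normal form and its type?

resulting normal form:
  refl (Vec Nat 0) (vnil Nat)
inferred type:
  Eq (Vec Nat 0) (vnil Nat) (vnil Nat)


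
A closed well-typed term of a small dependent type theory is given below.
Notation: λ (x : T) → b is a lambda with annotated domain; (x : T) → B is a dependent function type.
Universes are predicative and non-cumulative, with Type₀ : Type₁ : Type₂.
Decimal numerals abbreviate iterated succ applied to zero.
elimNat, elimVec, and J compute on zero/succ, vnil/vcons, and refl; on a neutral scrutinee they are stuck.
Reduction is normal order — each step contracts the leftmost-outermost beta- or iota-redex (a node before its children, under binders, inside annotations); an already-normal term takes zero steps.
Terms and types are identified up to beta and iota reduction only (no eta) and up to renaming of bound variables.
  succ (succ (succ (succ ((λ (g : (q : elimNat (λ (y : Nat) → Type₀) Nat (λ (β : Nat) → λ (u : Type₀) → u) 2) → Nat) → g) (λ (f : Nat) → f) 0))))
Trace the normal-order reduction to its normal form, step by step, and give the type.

reduction (normal order):
  succ (succ (succ (succ ((λ (g : (q : elimNat (λ (y : Nat) → Type₀) Nat (λ (β : Nat) → λ (u : Type₀) → u) 2) → Nat) → g) (λ (f : Nat) → f) 0))))
  ~> succ (succ (succ (succ ((λ (g : Nat) → g) 0))))
  ~> 4
type:
  Nat


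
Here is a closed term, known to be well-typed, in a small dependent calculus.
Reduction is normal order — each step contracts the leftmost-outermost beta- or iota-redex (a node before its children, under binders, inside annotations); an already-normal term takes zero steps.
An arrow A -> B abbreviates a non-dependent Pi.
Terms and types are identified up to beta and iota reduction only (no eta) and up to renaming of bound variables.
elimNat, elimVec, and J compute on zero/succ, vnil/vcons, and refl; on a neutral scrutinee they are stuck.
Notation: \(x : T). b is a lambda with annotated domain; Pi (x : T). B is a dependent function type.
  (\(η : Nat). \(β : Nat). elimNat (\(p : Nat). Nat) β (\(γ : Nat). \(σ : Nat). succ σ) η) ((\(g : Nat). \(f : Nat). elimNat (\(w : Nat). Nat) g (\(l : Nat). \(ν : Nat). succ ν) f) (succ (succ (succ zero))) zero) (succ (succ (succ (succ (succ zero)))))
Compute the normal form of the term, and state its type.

reduced normal form:
  succ (succ (succ (succ (succ (succ (succ (succ zero)))))))
the term's type:
  Nat
observation: the first redex contracted is a beta-redex; the normal form is reached in 15 normal-order steps.


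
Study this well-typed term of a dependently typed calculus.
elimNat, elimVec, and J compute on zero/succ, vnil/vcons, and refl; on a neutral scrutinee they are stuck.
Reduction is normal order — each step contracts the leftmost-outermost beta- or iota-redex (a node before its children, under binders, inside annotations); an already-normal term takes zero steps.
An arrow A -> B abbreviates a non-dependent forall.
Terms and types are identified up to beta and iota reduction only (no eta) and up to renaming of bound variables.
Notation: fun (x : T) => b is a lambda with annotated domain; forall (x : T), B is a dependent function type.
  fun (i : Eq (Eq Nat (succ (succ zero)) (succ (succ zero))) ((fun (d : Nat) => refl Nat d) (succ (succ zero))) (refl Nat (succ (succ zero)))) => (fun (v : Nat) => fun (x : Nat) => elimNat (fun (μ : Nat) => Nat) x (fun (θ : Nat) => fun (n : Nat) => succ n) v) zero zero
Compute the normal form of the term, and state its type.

normal form:
  fun (i : Eq (Eq Nat (succ (succ zero)) (succ (succ zero))) (refl Nat (succ (succ zero))) (refl Nat (succ (succ zero)))) => zero
inferred type:
  Eq (Eq Nat (succ (succ zero)) (succ (succ zero))) (refl Nat (succ (succ zero))) (refl Nat (succ (succ zero))) -> Nat


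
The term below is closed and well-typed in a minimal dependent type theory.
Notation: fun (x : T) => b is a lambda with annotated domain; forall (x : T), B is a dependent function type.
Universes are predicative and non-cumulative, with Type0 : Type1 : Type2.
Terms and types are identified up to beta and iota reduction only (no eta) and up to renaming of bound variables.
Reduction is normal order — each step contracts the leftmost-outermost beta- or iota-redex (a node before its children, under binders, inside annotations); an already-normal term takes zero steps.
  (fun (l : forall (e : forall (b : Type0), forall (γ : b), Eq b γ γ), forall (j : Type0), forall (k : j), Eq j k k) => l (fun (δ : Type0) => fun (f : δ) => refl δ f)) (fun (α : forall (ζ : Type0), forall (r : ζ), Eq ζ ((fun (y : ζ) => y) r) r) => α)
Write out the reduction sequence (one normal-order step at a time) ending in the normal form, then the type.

reduction (normal order):
  (fun (l : forall (e : forall (b : Type0), forall (γ : b), Eq b γ γ), forall (j : Type0), forall (k : j), Eq j k k) => l (fun (δ : Type0) => fun (f : δ) => refl δ f)) (fun (α : forall (ζ : Type0), forall (r : ζ), Eq ζ ((fun (y : ζ) => y) r) r) => α)
  ~> (fun (l : forall (e : Type0), forall (b : e), Eq e ((fun (γ : e) => γ) b) b) => l) (fun (j : Type0) => fun (k : j) => refl j k)
  ~> fun (l : Type0) => fun (e : l) => refl l e
type:
  forall (l : Type0), forall (e : l), Eq l e e


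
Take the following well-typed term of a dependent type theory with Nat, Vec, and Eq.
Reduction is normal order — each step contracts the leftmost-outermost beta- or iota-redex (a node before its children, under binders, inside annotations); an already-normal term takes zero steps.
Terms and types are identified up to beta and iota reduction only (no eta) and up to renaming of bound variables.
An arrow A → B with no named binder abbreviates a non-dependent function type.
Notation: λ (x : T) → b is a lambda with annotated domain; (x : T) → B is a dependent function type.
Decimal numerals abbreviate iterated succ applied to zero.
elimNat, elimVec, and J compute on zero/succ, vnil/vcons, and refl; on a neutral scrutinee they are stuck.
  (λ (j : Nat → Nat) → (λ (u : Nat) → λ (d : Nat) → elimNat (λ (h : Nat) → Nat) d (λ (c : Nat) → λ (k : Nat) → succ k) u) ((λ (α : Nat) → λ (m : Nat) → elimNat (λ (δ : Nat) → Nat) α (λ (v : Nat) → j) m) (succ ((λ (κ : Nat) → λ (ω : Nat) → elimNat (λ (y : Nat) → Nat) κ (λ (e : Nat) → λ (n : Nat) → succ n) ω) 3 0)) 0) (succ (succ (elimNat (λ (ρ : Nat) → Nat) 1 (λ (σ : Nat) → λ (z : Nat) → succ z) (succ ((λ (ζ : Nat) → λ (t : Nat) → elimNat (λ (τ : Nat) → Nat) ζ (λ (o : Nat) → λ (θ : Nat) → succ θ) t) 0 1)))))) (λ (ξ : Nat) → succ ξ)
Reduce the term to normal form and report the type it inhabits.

normal form:
  9
type:
  Nat
observation: normalization takes exactly 35 steps under the normal-order strategy.


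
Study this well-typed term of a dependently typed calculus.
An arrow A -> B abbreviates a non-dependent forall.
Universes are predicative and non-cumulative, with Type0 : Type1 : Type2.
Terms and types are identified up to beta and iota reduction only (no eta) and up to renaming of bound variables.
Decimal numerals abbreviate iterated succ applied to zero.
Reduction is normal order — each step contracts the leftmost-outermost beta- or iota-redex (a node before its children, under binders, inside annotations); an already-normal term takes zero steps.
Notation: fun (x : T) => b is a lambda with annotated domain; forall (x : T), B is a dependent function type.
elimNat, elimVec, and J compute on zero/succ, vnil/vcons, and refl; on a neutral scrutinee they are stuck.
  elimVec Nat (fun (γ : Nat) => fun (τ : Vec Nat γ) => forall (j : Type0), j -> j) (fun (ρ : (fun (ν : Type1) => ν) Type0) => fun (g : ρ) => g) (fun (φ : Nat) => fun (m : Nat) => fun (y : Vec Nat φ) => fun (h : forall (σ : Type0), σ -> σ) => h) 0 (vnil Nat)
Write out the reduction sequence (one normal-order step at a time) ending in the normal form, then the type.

normal-order reduction:
  elimVec Nat (fun (γ : Nat) => fun (τ : Vec Nat γ) => forall (j : Type0), j -> j) (fun (ρ : (fun (ν : Type1) => ν) Type0) => fun (g : ρ) => g) (fun (φ : Nat) => fun (m : Nat) => fun (y : Vec Nat φ) => fun (h : forall (σ : Type0), σ -> σ) => h) 0 (vnil Nat)
  ~> fun (γ : (fun (τ : Type1) => τ) Type0) => fun (j : γ) => j
  ~> fun (γ : Type0) => fun (τ : γ) => τ
type:
  forall (γ : Type0), γ -> γ


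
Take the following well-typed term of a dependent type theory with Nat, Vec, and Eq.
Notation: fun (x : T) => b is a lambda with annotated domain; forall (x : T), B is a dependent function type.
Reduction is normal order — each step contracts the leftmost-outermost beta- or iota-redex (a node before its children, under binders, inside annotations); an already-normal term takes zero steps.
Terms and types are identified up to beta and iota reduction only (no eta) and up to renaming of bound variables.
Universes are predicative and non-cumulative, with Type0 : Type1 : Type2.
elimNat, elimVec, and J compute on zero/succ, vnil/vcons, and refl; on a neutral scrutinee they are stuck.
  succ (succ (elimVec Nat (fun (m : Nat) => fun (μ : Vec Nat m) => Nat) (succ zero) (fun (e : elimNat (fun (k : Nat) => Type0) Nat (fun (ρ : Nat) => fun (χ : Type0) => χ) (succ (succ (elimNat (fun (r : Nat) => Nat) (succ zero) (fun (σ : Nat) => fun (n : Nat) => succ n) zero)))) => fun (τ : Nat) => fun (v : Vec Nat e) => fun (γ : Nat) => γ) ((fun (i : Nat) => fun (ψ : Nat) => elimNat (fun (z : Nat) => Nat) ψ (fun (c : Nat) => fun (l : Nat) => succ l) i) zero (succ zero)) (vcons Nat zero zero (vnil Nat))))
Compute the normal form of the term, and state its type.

reduced normal form:
  succ (succ (succ zero))
type:
  Nat
observation: normalization takes exactly 6 steps under the normal-order strategy.


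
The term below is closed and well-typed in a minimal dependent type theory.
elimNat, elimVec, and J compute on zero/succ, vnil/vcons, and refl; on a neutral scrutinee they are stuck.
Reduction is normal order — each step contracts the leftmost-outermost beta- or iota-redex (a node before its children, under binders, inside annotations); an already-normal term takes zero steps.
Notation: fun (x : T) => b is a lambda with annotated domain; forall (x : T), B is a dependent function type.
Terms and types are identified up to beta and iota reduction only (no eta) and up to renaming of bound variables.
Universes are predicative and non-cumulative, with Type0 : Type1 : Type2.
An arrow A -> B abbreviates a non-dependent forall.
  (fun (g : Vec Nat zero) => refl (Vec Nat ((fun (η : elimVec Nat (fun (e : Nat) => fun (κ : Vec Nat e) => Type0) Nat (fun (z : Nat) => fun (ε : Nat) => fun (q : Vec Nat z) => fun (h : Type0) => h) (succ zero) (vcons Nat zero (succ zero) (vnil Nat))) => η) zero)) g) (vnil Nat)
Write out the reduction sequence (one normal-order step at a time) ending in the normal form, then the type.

normal-order reduction sequence:
  (fun (g : Vec Nat zero) => refl (Vec Nat ((fun (η : elimVec Nat (fun (e : Nat) => fun (κ : Vec Nat e) => Type0) Nat (fun (z : Nat) => fun (ε : Nat) => fun (q : Vec Nat z) => fun (h : Type0) => h) (succ zero) (vcons Nat zero (succ zero) (vnil Nat))) => η) zero)) g) (vnil Nat)
  ~> refl (Vec Nat ((fun (g : elimVec Nat (fun (η : Nat) => fun (e : Vec Nat η) => Type0) Nat (fun (κ : Nat) => fun (z : Nat) => fun (ε : Vec Nat κ) => fun (q : Type0) => q) (succ zero) (vcons Nat zero (succ zero) (vnil Nat))) => g) zero)) (vnil Nat)
  ~> refl (Vec Nat zero) (vnil Nat)
the term's type:
  Eq (Vec Nat zero) (vnil Nat) (vnil Nat)


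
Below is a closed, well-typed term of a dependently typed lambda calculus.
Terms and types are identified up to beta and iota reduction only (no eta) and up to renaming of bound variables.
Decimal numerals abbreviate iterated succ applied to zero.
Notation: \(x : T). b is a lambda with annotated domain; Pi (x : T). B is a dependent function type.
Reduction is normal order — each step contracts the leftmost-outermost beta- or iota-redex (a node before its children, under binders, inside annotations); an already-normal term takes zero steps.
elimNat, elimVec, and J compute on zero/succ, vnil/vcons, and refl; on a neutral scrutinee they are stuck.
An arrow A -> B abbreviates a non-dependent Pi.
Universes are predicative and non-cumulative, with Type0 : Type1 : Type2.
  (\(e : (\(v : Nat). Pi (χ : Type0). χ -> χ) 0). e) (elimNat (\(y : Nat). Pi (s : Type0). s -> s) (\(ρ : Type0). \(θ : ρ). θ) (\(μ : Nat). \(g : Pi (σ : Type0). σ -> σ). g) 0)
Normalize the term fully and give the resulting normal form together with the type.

reduced normal form:
  \(e : Type0). \(v : e). v
inferred type:
  Pi (e : Type0). e -> e
observation: contracting a beta-redex first, the term normalizes in 2 steps.


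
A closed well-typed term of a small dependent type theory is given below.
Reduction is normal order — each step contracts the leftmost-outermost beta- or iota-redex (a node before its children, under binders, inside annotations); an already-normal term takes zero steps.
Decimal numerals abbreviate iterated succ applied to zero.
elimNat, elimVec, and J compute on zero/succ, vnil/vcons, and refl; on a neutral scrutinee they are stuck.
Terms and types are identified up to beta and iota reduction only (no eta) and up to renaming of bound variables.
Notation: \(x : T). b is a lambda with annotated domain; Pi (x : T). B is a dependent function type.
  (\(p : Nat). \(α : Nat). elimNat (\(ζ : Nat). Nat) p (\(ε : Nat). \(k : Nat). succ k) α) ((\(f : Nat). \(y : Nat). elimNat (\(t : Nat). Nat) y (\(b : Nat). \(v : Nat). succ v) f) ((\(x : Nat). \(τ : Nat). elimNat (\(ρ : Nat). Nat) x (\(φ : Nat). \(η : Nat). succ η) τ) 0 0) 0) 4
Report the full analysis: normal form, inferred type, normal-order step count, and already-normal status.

reduced normal form:
  4
the term's type:
  Nat
reduction steps (normal order): 21
started in normal form: no
first contracted redex: a beta-redex


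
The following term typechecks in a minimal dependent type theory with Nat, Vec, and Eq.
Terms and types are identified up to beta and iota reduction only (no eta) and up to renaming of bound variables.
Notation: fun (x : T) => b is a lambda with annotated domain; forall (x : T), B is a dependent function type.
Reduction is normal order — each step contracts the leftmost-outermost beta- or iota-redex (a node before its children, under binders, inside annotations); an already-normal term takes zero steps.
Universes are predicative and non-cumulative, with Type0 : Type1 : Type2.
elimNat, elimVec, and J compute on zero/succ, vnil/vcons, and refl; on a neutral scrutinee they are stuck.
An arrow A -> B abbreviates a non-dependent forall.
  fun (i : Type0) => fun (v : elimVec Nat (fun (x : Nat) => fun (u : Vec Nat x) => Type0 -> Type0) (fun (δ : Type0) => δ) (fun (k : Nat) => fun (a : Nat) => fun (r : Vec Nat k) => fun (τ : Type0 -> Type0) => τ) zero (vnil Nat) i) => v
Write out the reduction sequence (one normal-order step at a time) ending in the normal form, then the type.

normal-order reduction:
  fun (i : Type0) => fun (v : elimVec Nat (fun (x : Nat) => fun (u : Vec Nat x) => Type0 -> Type0) (fun (δ : Type0) => δ) (fun (k : Nat) => fun (a : Nat) => fun (r : Vec Nat k) => fun (τ : Type0 -> Type0) => τ) zero (vnil Nat) i) => v
  ~> fun (i : Type0) => fun (v : (fun (x : Type0) => x) i) => v
  ~> fun (i : Type0) => fun (v : i) => v
inferred type:
  forall (i : Type0), i -> i


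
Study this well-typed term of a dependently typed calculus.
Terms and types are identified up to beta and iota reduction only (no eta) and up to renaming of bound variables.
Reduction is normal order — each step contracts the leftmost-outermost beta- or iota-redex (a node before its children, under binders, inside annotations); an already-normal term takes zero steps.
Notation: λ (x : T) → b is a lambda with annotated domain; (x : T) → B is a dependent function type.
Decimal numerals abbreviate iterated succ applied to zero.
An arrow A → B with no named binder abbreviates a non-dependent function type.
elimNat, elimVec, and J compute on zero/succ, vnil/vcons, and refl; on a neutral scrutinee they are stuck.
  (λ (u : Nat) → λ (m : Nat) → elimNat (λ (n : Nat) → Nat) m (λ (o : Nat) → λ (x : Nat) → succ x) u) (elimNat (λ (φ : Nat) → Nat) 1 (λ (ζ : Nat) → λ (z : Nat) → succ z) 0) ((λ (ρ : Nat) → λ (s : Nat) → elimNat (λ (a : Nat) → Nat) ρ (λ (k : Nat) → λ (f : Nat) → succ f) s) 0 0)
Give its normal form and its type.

reduced normal form:
  1
type:
  Nat


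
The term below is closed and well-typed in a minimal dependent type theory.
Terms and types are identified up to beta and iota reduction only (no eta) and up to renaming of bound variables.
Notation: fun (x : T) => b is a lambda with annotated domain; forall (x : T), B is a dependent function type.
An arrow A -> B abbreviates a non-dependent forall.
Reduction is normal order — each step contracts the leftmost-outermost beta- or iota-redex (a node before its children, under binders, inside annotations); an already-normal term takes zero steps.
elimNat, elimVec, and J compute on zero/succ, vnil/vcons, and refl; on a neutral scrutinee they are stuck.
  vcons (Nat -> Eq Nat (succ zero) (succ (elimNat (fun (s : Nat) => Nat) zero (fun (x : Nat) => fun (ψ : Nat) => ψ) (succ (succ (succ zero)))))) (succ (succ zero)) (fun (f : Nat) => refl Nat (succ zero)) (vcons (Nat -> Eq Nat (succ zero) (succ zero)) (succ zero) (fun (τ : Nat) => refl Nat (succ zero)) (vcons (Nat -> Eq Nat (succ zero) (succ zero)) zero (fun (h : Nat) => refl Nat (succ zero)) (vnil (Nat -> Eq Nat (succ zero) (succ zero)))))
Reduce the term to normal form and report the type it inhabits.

reduced normal form:
  vcons (Nat -> Eq Nat (succ zero) (succ zero)) (succ (succ zero)) (fun (s : Nat) => refl Nat (succ zero)) (vcons (Nat -> Eq Nat (succ zero) (succ zero)) (succ zero) (fun (x : Nat) => refl Nat (succ zero)) (vcons (Nat -> Eq Nat (succ zero) (succ zero)) zero (fun (ψ : Nat) => refl Nat (succ zero)) (vnil (Nat -> Eq Nat (succ zero) (succ zero)))))
the term's type:
  Vec (Nat -> Eq Nat (succ zero) (succ zero)) (succ (succ (succ zero)))


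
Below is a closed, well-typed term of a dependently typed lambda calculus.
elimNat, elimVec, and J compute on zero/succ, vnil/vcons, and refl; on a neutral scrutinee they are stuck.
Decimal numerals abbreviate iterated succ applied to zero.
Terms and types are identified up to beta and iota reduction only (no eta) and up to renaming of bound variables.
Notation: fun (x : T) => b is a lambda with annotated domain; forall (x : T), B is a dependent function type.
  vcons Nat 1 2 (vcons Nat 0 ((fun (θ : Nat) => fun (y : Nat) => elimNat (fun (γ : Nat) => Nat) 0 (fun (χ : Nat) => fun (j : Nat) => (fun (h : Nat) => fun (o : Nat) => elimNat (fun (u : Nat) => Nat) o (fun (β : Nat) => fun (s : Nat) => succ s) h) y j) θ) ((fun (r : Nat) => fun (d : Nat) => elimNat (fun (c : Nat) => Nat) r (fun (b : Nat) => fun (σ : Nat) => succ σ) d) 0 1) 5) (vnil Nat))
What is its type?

the term's type:
  Vec Nat 2


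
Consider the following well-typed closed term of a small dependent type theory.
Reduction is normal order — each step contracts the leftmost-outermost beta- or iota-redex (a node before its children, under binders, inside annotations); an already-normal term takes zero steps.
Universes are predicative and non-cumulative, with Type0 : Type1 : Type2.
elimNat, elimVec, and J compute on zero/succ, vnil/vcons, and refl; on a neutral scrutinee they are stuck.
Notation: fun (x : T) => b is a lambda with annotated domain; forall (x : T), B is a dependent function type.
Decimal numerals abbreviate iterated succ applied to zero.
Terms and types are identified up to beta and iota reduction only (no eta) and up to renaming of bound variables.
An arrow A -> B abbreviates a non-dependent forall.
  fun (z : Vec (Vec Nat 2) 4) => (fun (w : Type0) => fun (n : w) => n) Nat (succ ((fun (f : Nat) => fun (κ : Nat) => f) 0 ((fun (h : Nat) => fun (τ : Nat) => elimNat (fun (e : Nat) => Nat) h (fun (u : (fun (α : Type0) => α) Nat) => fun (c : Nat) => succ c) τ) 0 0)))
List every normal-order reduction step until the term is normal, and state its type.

normal-order reduction:
  fun (z : Vec (Vec Nat 2) 4) => (fun (w : Type0) => fun (n : w) => n) Nat (succ ((fun (f : Nat) => fun (κ : Nat) => f) 0 ((fun (h : Nat) => fun (τ : Nat) => elimNat (fun (e : Nat) => Nat) h (fun (u : (fun (α : Type0) => α) Nat) => fun (c : Nat) => succ c) τ) 0 0)))
  ~> fun (z : Vec (Vec Nat 2) 4) => (fun (w : Nat) => w) (succ ((fun (n : Nat) => fun (f : Nat) => n) 0 ((fun (κ : Nat) => fun (h : Nat) => elimNat (fun (τ : Nat) => Nat) κ (fun (e : (fun (u : Type0) => u) Nat) => fun (α : Nat) => succ α) h) 0 0)))
  ~> fun (z : Vec (Vec Nat 2) 4) => succ ((fun (w : Nat) => fun (n : Nat) => w) 0 ((fun (f : Nat) => fun (κ : Nat) => elimNat (fun (h : Nat) => Nat) f (fun (τ : (fun (e : Type0) => e) Nat) => fun (u : Nat) => succ u) κ) 0 0))
  ~> fun (z : Vec (Vec Nat 2) 4) => succ ((fun (w : Nat) => 0) ((fun (n : Nat) => fun (f : Nat) => elimNat (fun (κ : Nat) => Nat) n (fun (h : (fun (τ : Type0) => τ) Nat) => fun (e : Nat) => succ e) f) 0 0))
  ~> fun (z : Vec (Vec Nat 2) 4) => 1
type:
  Vec (Vec Nat 2) 4 -> Nat


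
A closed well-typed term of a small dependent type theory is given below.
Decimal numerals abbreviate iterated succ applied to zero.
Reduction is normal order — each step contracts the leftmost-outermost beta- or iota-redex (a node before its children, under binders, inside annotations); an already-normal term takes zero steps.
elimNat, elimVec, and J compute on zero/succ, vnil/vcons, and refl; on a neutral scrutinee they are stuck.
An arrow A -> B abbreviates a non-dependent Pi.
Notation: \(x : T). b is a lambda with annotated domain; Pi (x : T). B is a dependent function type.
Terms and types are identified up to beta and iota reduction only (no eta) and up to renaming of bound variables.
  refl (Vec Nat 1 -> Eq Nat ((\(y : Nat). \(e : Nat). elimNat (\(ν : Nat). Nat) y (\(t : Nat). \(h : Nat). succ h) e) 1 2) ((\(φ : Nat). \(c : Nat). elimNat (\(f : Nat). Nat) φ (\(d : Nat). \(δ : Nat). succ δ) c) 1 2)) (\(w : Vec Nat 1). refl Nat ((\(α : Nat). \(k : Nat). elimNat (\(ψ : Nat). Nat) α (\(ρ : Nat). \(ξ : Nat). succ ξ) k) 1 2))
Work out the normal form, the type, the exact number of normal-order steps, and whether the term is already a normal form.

normal form:
  refl (Vec Nat 1 -> Eq Nat 3 3) (\(y : Vec Nat 1). refl Nat 3)
the term's type:
  Eq (Vec Nat 1 -> Eq Nat 3 3) (\(y : Vec Nat 1). refl Nat 3) (\(e : Vec Nat 1). refl Nat 3)
reduction steps (normal order): 27
already normal: no
first contracted redex: a beta-redex


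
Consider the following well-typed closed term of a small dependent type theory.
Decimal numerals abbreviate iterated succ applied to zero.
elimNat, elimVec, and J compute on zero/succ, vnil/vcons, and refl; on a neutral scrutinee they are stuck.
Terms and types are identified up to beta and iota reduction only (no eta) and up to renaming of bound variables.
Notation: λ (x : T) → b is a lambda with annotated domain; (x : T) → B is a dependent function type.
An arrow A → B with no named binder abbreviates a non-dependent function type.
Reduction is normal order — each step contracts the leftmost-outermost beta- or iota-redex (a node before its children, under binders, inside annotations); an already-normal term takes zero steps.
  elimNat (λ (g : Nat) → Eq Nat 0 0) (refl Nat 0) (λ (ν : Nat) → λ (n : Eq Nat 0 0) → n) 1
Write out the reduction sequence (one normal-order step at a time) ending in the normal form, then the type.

reduction (normal order):
  elimNat (λ (g : Nat) → Eq Nat 0 0) (refl Nat 0) (λ (ν : Nat) → λ (n : Eq Nat 0 0) → n) 1
  ~> (λ (g : Nat) → λ (ν : Eq Nat 0 0) → ν) 0 (elimNat (λ (n : Nat) → Eq Nat 0 0) (refl Nat 0) (λ (c : Nat) → λ (k : Eq Nat 0 0) → k) 0)
  ~> (λ (g : Eq Nat 0 0) → g) (elimNat (λ (ν : Nat) → Eq Nat 0 0) (refl Nat 0) (λ (n : Nat) → λ (c : Eq Nat 0 0) → c) 0)
  ~> elimNat (λ (g : Nat) → Eq Nat 0 0) (refl Nat 0) (λ (ν : Nat) → λ (n : Eq Nat 0 0) → n) 0
  ~> refl Nat 0
inferred type:
  Eq Nat 0 0


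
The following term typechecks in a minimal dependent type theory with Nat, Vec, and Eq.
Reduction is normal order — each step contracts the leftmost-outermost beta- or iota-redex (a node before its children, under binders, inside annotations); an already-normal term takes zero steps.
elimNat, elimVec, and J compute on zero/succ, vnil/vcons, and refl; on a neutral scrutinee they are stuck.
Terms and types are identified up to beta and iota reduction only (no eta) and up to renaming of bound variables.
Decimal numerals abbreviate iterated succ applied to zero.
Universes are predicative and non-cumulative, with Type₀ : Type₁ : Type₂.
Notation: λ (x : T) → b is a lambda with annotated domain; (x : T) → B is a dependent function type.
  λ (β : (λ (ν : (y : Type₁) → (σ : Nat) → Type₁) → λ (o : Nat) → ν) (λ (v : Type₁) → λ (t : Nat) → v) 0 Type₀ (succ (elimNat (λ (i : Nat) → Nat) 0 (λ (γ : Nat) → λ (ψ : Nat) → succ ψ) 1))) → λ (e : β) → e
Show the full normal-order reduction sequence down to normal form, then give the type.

normal-order reduction:
  λ (β : (λ (ν : (y : Type₁) → (σ : Nat) → Type₁) → λ (o : Nat) → ν) (λ (v : Type₁) → λ (t : Nat) → v) 0 Type₀ (succ (elimNat (λ (i : Nat) → Nat) 0 (λ (γ : Nat) → λ (ψ : Nat) → succ ψ) 1))) → λ (e : β) → e
  ~> λ (β : (λ (ν : Nat) → λ (y : Type₁) → λ (σ : Nat) → y) 0 Type₀ (succ (elimNat (λ (o : Nat) → Nat) 0 (λ (v : Nat) → λ (t : Nat) → succ t) 1))) → λ (i : β) → i
  ~> λ (β : (λ (ν : Type₁) → λ (y : Nat) → ν) Type₀ (succ (elimNat (λ (σ : Nat) → Nat) 0 (λ (o : Nat) → λ (v : Nat) → succ v) 1))) → λ (t : β) → t
  ~> λ (β : (λ (ν : Nat) → Type₀) (succ (elimNat (λ (y : Nat) → Nat) 0 (λ (σ : Nat) → λ (o : Nat) → succ o) 1))) → λ (v : β) → v
  ~> λ (β : Type₀) → λ (ν : β) → ν
type:
  (β : Type₀) → (ν : β) → β


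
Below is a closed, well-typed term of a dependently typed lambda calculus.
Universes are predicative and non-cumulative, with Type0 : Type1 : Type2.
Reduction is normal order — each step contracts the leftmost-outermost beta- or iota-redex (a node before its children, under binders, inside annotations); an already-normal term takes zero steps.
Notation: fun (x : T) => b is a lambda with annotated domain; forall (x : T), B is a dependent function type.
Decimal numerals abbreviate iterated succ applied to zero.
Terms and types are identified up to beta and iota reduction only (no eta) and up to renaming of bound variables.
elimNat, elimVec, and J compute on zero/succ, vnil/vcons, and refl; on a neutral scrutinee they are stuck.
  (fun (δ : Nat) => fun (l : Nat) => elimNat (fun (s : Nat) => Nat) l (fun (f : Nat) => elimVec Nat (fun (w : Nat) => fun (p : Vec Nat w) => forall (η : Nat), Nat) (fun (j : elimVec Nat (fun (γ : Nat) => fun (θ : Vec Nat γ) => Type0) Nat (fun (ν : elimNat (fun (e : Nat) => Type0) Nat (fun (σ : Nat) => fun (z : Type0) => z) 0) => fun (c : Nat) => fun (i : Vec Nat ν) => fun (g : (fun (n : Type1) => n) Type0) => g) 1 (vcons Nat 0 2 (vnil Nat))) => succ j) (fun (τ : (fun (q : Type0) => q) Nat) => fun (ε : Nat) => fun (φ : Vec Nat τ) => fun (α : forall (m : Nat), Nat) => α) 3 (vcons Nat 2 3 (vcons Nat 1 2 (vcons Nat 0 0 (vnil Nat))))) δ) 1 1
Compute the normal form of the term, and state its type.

reduced normal form:
  2
inferred type:
  Nat


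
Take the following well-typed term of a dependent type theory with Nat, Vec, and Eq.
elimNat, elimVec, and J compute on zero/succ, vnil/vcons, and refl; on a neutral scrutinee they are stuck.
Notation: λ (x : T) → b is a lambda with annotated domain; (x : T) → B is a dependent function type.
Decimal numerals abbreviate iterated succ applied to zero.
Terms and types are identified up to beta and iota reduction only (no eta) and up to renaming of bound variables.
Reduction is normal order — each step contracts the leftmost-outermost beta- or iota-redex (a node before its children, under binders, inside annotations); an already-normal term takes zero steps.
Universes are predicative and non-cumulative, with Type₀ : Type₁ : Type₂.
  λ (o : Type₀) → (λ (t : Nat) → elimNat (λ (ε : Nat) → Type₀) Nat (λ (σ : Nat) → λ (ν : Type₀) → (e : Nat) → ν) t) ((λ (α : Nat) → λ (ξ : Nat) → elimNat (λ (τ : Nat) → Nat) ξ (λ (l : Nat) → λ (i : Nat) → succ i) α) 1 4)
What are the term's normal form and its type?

resulting normal form:
  λ (o : Type₀) → (t : Nat) → (ε : Nat) → (σ : Nat) → (ν : Nat) → (e : Nat) → Nat
inferred type:
  (o : Type₀) → Type₀
observation: the leftmost-outermost redex is a beta-redex, and normalization takes 23 steps.


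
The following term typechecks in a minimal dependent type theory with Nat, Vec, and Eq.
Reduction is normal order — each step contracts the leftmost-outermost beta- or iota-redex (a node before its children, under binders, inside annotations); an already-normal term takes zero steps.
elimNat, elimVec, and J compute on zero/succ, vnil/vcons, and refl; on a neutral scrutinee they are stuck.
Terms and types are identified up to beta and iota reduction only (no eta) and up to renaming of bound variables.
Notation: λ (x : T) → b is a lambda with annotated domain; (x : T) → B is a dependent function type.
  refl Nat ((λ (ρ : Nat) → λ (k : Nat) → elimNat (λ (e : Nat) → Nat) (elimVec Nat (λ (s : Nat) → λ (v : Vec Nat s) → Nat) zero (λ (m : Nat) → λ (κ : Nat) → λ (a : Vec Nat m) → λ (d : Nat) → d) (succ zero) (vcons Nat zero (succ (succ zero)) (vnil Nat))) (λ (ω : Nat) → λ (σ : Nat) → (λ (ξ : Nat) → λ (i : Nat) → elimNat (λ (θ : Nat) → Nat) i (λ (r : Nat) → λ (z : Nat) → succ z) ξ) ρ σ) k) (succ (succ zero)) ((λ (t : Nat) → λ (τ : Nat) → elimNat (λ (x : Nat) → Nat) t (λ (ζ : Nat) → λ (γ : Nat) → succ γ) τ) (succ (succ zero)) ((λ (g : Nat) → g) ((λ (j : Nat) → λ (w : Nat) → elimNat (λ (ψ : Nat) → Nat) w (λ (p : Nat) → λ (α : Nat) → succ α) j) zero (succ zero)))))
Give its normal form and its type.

resulting normal form:
  refl Nat (succ (succ (succ (succ (succ (succ zero))))))
inferred type:
  Eq Nat (succ (succ (succ (succ (succ (succ zero)))))) (succ (succ (succ (succ (succ (succ zero))))))
observation: the first redex contracted is a beta-redex; the normal form is reached in 37 normal-order steps.


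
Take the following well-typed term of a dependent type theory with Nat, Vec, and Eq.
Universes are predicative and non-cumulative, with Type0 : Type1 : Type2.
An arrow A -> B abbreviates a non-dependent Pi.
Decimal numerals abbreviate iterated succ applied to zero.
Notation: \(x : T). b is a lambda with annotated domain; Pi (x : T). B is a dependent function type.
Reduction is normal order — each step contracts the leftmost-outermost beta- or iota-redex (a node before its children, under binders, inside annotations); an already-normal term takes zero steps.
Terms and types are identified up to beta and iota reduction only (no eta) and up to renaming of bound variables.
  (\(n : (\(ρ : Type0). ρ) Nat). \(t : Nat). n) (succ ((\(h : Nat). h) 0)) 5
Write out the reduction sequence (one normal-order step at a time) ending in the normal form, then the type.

normal-order reduction:
  (\(n : (\(ρ : Type0). ρ) Nat). \(t : Nat). n) (succ ((\(h : Nat). h) 0)) 5
  ~> (\(n : Nat). succ ((\(ρ : Nat). ρ) 0)) 5
  ~> succ ((\(n : Nat). n) 0)
  ~> 1
type:
  Nat
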